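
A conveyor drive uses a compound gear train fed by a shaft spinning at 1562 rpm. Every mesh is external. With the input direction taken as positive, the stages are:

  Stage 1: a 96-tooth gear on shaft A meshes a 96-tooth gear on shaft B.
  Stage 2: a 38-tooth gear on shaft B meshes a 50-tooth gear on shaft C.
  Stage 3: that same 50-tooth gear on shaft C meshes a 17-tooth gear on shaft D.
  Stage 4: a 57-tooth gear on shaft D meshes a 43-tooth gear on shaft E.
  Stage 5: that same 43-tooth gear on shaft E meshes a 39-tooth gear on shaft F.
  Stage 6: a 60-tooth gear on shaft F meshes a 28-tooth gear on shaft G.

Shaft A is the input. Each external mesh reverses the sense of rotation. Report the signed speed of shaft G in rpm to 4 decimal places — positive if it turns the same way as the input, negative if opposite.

+10935.0097 rpm (same as input, |ω| = 10935.0097 rpm)

Stage 1 [96T→96T]: ω = 1562.0000×96/96 = 1562.0000 rpm, dir flips to −; running = −1562.0000
Stage 2 [38T→50T]: ω = 1562.0000×38/50 = 1187.1200 rpm, dir flips to +; running = +1187.1200
Stage 3 [50T→17T]: ω = 1187.1200×50/17 = 3491.5294 rpm, dir flips to −; running = −3491.5294
Stage 4 [57T→43T]: ω = 3491.5294×57/43 = 4628.3064 rpm, dir flips to +; running = +4628.3064
Stage 5 [43T→39T]: ω = 4628.3064×43/39 = 5103.0045 rpm, dir flips to −; running = −5103.0045
Stage 6 [60T→28T]: ω = 5103.0045×60/28 = 10935.0097 rpm, dir flips to +; running = +10935.0097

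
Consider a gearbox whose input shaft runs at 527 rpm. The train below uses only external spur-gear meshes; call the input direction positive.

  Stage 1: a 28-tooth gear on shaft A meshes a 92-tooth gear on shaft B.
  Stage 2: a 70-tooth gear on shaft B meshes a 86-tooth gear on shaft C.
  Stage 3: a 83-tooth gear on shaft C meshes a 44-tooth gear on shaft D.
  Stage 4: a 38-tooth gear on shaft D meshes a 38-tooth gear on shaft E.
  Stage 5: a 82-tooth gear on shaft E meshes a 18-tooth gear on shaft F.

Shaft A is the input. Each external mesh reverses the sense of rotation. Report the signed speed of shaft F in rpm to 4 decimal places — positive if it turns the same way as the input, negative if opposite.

Stage 1 [28T→92T]: ω = 527.0000×28/92 = 160.3913 rpm, dir flips to −; running = −160.3913
Stage 2 [70T→86T]: ω = 160.3913×70/86 = 130.5511 rpm, dir flips to +; running = +130.5511
Stage 3 [83T→44T]: ω = 130.5511×83/44 = 246.2668 rpm, dir flips to −; running = −246.2668
Stage 4 [38T→38T]: ω = 246.2668×38/38 = 246.2668 rpm, dir flips to +; running = +246.2668
Stage 5 [82T→18T]: ω = 246.2668×82/18 = 1121.8820 rpm, dir flips to −; running = −1121.8820

-1121.8820 rpm (opposite to input, |ω| = 1121.8820 rpm)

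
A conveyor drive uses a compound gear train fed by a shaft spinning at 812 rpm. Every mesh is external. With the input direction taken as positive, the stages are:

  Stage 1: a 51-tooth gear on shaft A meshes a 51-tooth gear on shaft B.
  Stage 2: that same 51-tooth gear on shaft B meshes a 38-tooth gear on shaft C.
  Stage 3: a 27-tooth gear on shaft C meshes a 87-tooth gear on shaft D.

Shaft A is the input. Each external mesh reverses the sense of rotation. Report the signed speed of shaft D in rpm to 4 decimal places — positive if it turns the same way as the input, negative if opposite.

Stage 1 [51T→51T]: ω = 812.0000×51/51 = 812.0000 rpm, dir flips to −; running = −812.0000
Stage 2 [51T→38T]: ω = 812.0000×51/38 = 1089.7895 rpm, dir flips to +; running = +1089.7895
Stage 3 [27T→87T]: ω = 1089.7895×27/87 = 338.2105 rpm, dir flips to −; running = −338.2105

-338.2105 rpm (opposite to input, |ω| = 338.2105 rpm)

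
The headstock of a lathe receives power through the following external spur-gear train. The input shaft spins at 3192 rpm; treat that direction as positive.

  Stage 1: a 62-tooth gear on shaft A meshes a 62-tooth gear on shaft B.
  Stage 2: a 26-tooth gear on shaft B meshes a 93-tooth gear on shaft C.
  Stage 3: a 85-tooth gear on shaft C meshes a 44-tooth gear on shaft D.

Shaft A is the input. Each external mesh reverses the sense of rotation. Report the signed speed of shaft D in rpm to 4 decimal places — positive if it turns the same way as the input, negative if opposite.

-1723.9296 rpm (opposite to input, |ω| = 1723.9296 rpm)

Stage 1 [62T→62T]: ω = 3192.0000×62/62 = 3192.0000 rpm, dir flips to −; running = −3192.0000
Stage 2 [26T→93T]: ω = 3192.0000×26/93 = 892.3871 rpm, dir flips to +; running = +892.3871
Stage 3 [85T→44T]: ω = 892.3871×85/44 = 1723.9296 rpm, dir flips to −; running = −1723.9296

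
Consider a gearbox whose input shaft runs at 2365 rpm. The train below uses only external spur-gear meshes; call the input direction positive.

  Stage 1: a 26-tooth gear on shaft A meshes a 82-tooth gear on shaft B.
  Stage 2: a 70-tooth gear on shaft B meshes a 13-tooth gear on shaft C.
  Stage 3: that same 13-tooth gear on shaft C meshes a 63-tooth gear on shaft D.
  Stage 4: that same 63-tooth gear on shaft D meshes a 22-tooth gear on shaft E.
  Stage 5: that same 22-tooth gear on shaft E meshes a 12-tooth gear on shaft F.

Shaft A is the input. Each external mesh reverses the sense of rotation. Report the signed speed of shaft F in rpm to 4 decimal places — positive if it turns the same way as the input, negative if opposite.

-4374.2886 rpm (opposite to input, |ω| = 4374.2886 rpm)

Stage 1 [26T→82T]: ω = 2365.0000×26/82 = 749.8780 rpm, dir flips to −; running = −749.8780
Stage 2 [70T→13T]: ω = 749.8780×70/13 = 4037.8049 rpm, dir flips to +; running = +4037.8049
Stage 3 [13T→63T]: ω = 4037.8049×13/63 = 833.1978 rpm, dir flips to −; running = −833.1978
Stage 4 [63T→22T]: ω = 833.1978×63/22 = 2385.9756 rpm, dir flips to +; running = +2385.9756
Stage 5 [22T→12T]: ω = 2385.9756×22/12 = 4374.2886 rpm, dir flips to −; running = −4374.2886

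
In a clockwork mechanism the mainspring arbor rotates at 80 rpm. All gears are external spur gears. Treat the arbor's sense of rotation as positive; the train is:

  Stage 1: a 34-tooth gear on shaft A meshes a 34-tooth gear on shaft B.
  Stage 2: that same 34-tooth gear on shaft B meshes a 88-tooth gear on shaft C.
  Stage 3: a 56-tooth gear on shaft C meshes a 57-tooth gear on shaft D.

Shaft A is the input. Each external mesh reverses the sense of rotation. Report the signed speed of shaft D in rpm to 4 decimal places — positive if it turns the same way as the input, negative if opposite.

Stage 1 [34T→34T]: ω = 80.0000×34/34 = 80.0000 rpm, dir flips to −; running = −80.0000
Stage 2 [34T→88T]: ω = 80.0000×34/88 = 30.9091 rpm, dir flips to +; running = +30.9091
Stage 3 [56T→57T]: ω = 30.9091×56/57 = 30.3668 rpm, dir flips to −; running = −30.3668

-30.3668 rpm (opposite to input, |ω| = 30.3668 rpm)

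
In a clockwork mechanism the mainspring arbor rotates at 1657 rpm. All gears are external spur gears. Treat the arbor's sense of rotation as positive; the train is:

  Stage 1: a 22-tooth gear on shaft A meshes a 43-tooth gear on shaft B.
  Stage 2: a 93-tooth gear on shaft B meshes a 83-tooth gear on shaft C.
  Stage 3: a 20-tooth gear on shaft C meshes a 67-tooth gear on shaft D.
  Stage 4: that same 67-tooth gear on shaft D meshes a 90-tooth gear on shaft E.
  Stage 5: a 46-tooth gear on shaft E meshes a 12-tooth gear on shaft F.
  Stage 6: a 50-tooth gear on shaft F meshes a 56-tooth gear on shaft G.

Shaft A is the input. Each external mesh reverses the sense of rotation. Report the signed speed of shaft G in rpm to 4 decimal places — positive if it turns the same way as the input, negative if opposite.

+722.4830 rpm (same as input, |ω| = 722.4830 rpm)

Stage 1 [22T→43T]: ω = 1657.0000×22/43 = 847.7674 rpm, dir flips to −; running = −847.7674
Stage 2 [93T→83T]: ω = 847.7674×93/83 = 949.9081 rpm, dir flips to +; running = +949.9081
Stage 3 [20T→67T]: ω = 949.9081×20/67 = 283.5547 rpm, dir flips to −; running = −283.5547
Stage 4 [67T→90T]: ω = 283.5547×67/90 = 211.0907 rpm, dir flips to +; running = +211.0907
Stage 5 [46T→12T]: ω = 211.0907×46/12 = 809.1810 rpm, dir flips to −; running = −809.1810
Stage 6 [50T→56T]: ω = 809.1810×50/56 = 722.4830 rpm, dir flips to +; running = +722.4830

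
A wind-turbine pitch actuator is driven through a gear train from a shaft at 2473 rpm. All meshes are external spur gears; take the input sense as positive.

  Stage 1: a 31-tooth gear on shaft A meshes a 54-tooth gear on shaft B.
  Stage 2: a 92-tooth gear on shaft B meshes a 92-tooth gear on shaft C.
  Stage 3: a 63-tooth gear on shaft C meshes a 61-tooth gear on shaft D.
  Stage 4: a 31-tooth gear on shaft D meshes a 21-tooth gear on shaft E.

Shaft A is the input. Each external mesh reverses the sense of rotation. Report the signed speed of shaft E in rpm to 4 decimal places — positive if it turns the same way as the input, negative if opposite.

Stage 1 [31T→54T]: ω = 2473.0000×31/54 = 1419.6852 rpm, dir flips to −; running = −1419.6852
Stage 2 [92T→92T]: ω = 1419.6852×92/92 = 1419.6852 rpm, dir flips to +; running = +1419.6852
Stage 3 [63T→61T]: ω = 1419.6852×63/61 = 1466.2322 rpm, dir flips to −; running = −1466.2322
Stage 4 [31T→21T]: ω = 1466.2322×31/21 = 2164.4381 rpm, dir flips to +; running = +2164.4381

+2164.4381 rpm (same as input, |ω| = 2164.4381 rpm)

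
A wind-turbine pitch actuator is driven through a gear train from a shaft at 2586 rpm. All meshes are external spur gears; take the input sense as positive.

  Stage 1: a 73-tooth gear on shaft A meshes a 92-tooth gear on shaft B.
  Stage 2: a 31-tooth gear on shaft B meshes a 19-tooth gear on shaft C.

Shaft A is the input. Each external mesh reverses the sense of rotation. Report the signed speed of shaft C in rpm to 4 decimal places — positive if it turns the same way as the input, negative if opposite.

+3347.8936 rpm (same as input, |ω| = 3347.8936 rpm)

Stage 1 [73T→92T]: ω = 2586.0000×73/92 = 2051.9348 rpm, dir flips to −; running = −2051.9348
Stage 2 [31T→19T]: ω = 2051.9348×31/19 = 3347.8936 rpm, dir flips to +; running = +3347.8936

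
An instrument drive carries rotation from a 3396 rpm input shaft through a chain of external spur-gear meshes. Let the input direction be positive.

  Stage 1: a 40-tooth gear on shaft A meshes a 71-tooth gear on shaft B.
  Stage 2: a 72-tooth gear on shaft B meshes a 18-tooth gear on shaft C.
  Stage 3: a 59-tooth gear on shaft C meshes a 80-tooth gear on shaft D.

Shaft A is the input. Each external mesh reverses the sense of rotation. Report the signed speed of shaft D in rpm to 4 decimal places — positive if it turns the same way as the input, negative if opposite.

Stage 1 [40T→71T]: ω = 3396.0000×40/71 = 1913.2394 rpm, dir flips to −; running = −1913.2394
Stage 2 [72T→18T]: ω = 1913.2394×72/18 = 7652.9577 rpm, dir flips to +; running = +7652.9577
Stage 3 [59T→80T]: ω = 7652.9577×59/80 = 5644.0563 rpm, dir flips to −; running = −5644.0563

-5644.0563 rpm (opposite to input, |ω| = 5644.0563 rpm)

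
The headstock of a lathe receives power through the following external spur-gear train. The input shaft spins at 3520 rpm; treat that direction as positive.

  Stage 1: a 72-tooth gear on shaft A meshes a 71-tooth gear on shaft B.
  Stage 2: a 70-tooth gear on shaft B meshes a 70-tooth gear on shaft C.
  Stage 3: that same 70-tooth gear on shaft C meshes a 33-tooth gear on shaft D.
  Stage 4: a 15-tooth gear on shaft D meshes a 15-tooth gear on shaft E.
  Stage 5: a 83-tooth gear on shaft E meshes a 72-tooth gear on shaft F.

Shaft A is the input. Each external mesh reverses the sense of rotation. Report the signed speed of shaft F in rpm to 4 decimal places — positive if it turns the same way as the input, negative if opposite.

Stage 1 [72T→71T]: ω = 3520.0000×72/71 = 3569.5775 rpm, dir flips to −; running = −3569.5775
Stage 2 [70T→70T]: ω = 3569.5775×70/70 = 3569.5775 rpm, dir flips to +; running = +3569.5775
Stage 3 [70T→33T]: ω = 3569.5775×70/33 = 7571.8310 rpm, dir flips to −; running = −7571.8310
Stage 4 [15T→15T]: ω = 7571.8310×15/15 = 7571.8310 rpm, dir flips to +; running = +7571.8310
Stage 5 [83T→72T]: ω = 7571.8310×83/72 = 8728.6385 rpm, dir flips to −; running = −8728.6385

-8728.6385 rpm (opposite to input, |ω| = 8728.6385 rpm)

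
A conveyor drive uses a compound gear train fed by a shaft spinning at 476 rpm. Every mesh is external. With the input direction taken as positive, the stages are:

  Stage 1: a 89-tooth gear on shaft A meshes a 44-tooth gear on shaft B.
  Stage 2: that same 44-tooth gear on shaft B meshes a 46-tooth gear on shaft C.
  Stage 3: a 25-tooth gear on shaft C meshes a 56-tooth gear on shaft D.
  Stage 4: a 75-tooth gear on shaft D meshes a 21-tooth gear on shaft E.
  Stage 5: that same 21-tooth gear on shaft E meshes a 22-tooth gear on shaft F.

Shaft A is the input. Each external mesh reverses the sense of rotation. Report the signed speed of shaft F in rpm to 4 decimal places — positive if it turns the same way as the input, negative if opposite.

Stage 1 [89T→44T]: ω = 476.0000×89/44 = 962.8182 rpm, dir flips to −; running = −962.8182
Stage 2 [44T→46T]: ω = 962.8182×44/46 = 920.9565 rpm, dir flips to +; running = +920.9565
Stage 3 [25T→56T]: ω = 920.9565×25/56 = 411.1413 rpm, dir flips to −; running = −411.1413
Stage 4 [75T→21T]: ω = 411.1413×75/21 = 1468.3618 rpm, dir flips to +; running = +1468.3618
Stage 5 [21T→22T]: ω = 1468.3618×21/22 = 1401.6181 rpm, dir flips to −; running = −1401.6181

-1401.6181 rpm (opposite to input, |ω| = 1401.6181 rpm)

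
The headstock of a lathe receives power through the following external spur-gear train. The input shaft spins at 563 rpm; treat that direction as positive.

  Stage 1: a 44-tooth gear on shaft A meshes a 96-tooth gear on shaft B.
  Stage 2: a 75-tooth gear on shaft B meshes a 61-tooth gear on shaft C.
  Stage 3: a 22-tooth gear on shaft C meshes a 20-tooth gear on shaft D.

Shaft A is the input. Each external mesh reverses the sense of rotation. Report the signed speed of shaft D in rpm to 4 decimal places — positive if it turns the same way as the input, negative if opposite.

Stage 1 [44T→96T]: ω = 563.0000×44/96 = 258.0417 rpm, dir flips to −; running = −258.0417
Stage 2 [75T→61T]: ω = 258.0417×75/61 = 317.2643 rpm, dir flips to +; running = +317.2643
Stage 3 [22T→20T]: ω = 317.2643×22/20 = 348.9908 rpm, dir flips to −; running = −348.9908

-348.9908 rpm (opposite to input, |ω| = 348.9908 rpm)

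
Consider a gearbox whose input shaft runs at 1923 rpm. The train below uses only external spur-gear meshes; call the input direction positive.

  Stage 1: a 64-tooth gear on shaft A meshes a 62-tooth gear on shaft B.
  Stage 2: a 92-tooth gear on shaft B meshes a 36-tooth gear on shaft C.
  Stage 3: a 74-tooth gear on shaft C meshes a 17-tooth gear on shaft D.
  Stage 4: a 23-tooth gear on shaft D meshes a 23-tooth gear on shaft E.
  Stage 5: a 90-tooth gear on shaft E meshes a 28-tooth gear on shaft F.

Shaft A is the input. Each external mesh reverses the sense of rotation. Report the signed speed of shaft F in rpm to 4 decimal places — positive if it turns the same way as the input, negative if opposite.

Stage 1 [64T→62T]: ω = 1923.0000×64/62 = 1985.0323 rpm, dir flips to −; running = −1985.0323
Stage 2 [92T→36T]: ω = 1985.0323×92/36 = 5072.8602 rpm, dir flips to +; running = +5072.8602
Stage 3 [74T→17T]: ω = 5072.8602×74/17 = 22081.8621 rpm, dir flips to −; running = −22081.8621
Stage 4 [23T→23T]: ω = 22081.8621×23/23 = 22081.8621 rpm, dir flips to +; running = +22081.8621
Stage 5 [90T→28T]: ω = 22081.8621×90/28 = 70977.4139 rpm, dir flips to −; running = −70977.4139

-70977.4139 rpm (opposite to input, |ω| = 70977.4139 rpm)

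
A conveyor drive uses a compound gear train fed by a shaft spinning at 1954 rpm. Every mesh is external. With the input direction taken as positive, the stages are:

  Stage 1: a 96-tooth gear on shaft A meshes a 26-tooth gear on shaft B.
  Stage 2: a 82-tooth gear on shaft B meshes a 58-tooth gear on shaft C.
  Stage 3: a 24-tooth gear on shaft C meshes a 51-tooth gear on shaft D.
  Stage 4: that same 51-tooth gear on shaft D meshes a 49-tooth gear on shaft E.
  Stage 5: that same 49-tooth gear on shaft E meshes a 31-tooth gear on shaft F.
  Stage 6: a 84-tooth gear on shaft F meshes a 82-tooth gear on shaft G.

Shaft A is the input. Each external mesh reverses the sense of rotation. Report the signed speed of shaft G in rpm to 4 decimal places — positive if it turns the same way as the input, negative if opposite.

+8089.5299 rpm (same as input, |ω| = 8089.5299 rpm)

Stage 1 [96T→26T]: ω = 1954.0000×96/26 = 7214.7692 rpm, dir flips to −; running = −7214.7692
Stage 2 [82T→58T]: ω = 7214.7692×82/58 = 10200.1910 rpm, dir flips to +; running = +10200.1910
Stage 3 [24T→51T]: ω = 10200.1910×24/51 = 4800.0899 rpm, dir flips to −; running = −4800.0899
Stage 4 [51T→49T]: ω = 4800.0899×51/49 = 4996.0119 rpm, dir flips to +; running = +4996.0119
Stage 5 [49T→31T]: ω = 4996.0119×49/31 = 7896.9221 rpm, dir flips to −; running = −7896.9221
Stage 6 [84T→82T]: ω = 7896.9221×84/82 = 8089.5299 rpm, dir flips to +; running = +8089.5299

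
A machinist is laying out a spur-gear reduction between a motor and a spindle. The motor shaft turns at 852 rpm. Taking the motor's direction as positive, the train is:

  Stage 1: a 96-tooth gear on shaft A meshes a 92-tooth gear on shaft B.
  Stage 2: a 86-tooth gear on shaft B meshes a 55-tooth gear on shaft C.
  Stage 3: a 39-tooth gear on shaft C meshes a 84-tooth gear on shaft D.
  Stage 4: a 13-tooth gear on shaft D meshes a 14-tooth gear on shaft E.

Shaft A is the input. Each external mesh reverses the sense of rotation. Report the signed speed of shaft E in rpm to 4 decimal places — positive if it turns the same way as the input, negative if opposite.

+599.3209 rpm (same as input, |ω| = 599.3209 rpm)

Stage 1 [96T→92T]: ω = 852.0000×96/92 = 889.0435 rpm, dir flips to −; running = −889.0435
Stage 2 [86T→55T]: ω = 889.0435×86/55 = 1390.1407 rpm, dir flips to +; running = +1390.1407
Stage 3 [39T→84T]: ω = 1390.1407×39/84 = 645.4225 rpm, dir flips to −; running = −645.4225
Stage 4 [13T→14T]: ω = 645.4225×13/14 = 599.3209 rpm, dir flips to +; running = +599.3209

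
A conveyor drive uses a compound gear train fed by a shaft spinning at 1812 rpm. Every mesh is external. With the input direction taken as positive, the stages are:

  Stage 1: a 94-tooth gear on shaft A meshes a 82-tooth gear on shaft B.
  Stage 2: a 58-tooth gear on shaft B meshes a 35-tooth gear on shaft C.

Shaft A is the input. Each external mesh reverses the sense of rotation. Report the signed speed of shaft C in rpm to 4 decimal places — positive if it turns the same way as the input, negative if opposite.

+3442.1686 rpm (same as input, |ω| = 3442.1686 rpm)

Stage 1 [94T→82T]: ω = 1812.0000×94/82 = 2077.1707 rpm, dir flips to −; running = −2077.1707
Stage 2 [58T→35T]: ω = 2077.1707×58/35 = 3442.1686 rpm, dir flips to +; running = +3442.1686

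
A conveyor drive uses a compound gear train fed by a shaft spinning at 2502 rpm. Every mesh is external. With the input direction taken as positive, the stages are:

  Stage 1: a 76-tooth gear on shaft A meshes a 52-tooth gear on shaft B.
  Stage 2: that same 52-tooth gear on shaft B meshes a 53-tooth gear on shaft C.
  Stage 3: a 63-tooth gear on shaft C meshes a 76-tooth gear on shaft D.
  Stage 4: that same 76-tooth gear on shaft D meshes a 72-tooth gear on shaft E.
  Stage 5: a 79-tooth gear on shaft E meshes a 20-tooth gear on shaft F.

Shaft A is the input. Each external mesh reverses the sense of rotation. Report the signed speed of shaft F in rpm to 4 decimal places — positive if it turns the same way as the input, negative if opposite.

Stage 1 [76T→52T]: ω = 2502.0000×76/52 = 3656.7692 rpm, dir flips to −; running = −3656.7692
Stage 2 [52T→53T]: ω = 3656.7692×52/53 = 3587.7736 rpm, dir flips to +; running = +3587.7736
Stage 3 [63T→76T]: ω = 3587.7736×63/76 = 2974.0755 rpm, dir flips to −; running = −2974.0755
Stage 4 [76T→72T]: ω = 2974.0755×76/72 = 3139.3019 rpm, dir flips to +; running = +3139.3019
Stage 5 [79T→20T]: ω = 3139.3019×79/20 = 12400.2425 rpm, dir flips to −; running = −12400.2425

-12400.2425 rpm (opposite to input, |ω| = 12400.2425 rpm)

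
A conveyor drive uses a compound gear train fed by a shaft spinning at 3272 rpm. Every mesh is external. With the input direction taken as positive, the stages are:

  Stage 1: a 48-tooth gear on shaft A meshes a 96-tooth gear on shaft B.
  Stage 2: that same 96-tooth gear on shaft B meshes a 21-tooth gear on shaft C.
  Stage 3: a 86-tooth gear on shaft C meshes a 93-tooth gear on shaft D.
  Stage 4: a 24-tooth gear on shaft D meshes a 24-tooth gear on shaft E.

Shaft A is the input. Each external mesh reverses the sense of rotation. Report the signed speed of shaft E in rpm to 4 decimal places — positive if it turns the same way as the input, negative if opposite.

Stage 1 [48T→96T]: ω = 3272.0000×48/96 = 1636.0000 rpm, dir flips to −; running = −1636.0000
Stage 2 [96T→21T]: ω = 1636.0000×96/21 = 7478.8571 rpm, dir flips to +; running = +7478.8571
Stage 3 [86T→93T]: ω = 7478.8571×86/93 = 6915.9324 rpm, dir flips to −; running = −6915.9324
Stage 4 [24T→24T]: ω = 6915.9324×24/24 = 6915.9324 rpm, dir flips to +; running = +6915.9324

+6915.9324 rpm (same as input, |ω| = 6915.9324 rpm)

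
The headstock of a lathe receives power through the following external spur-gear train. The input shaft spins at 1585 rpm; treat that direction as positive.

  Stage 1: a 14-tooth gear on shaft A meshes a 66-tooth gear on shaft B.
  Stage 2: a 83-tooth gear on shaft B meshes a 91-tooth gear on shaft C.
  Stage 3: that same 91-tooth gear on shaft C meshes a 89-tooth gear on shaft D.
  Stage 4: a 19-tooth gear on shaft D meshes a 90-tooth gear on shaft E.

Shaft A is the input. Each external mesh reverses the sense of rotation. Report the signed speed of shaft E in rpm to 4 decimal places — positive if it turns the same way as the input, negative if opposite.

Stage 1 [14T→66T]: ω = 1585.0000×14/66 = 336.2121 rpm, dir flips to −; running = −336.2121
Stage 2 [83T→91T]: ω = 336.2121×83/91 = 306.6550 rpm, dir flips to +; running = +306.6550
Stage 3 [91T→89T]: ω = 306.6550×91/89 = 313.5461 rpm, dir flips to −; running = −313.5461
Stage 4 [19T→90T]: ω = 313.5461×19/90 = 66.1931 rpm, dir flips to +; running = +66.1931

+66.1931 rpm (same as input, |ω| = 66.1931 rpm)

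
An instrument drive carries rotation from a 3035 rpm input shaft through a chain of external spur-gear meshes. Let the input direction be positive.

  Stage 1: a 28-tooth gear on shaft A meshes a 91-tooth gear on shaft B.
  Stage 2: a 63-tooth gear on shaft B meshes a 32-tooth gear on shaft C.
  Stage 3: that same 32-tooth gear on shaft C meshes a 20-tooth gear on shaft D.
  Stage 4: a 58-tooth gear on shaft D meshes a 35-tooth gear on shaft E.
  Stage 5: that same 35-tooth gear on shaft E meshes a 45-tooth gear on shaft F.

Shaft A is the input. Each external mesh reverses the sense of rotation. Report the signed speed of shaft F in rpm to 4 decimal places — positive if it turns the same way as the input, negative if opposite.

Stage 1 [28T→91T]: ω = 3035.0000×28/91 = 933.8462 rpm, dir flips to −; running = −933.8462
Stage 2 [63T→32T]: ω = 933.8462×63/32 = 1838.5096 rpm, dir flips to +; running = +1838.5096
Stage 3 [32T→20T]: ω = 1838.5096×32/20 = 2941.6154 rpm, dir flips to −; running = −2941.6154
Stage 4 [58T→35T]: ω = 2941.6154×58/35 = 4874.6769 rpm, dir flips to +; running = +4874.6769
Stage 5 [35T→45T]: ω = 4874.6769×35/45 = 3791.4154 rpm, dir flips to −; running = −3791.4154

-3791.4154 rpm (opposite to input, |ω| = 3791.4154 rpm)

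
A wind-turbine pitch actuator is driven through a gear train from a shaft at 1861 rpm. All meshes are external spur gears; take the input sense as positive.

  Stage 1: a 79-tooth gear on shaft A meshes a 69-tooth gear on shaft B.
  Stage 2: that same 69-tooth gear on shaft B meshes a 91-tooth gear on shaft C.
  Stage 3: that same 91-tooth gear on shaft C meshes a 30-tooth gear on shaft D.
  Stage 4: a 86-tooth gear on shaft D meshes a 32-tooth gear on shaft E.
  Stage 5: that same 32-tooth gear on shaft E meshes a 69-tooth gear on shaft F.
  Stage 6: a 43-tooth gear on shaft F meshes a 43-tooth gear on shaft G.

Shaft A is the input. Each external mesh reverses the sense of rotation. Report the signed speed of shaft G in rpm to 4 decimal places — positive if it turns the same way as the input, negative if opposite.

Stage 1 [79T→69T]: ω = 1861.0000×79/69 = 2130.7101 rpm, dir flips to −; running = −2130.7101
Stage 2 [69T→91T]: ω = 2130.7101×69/91 = 1615.5934 rpm, dir flips to +; running = +1615.5934
Stage 3 [91T→30T]: ω = 1615.5934×91/30 = 4900.6333 rpm, dir flips to −; running = −4900.6333
Stage 4 [86T→32T]: ω = 4900.6333×86/32 = 13170.4521 rpm, dir flips to +; running = +13170.4521
Stage 5 [32T→69T]: ω = 13170.4521×32/69 = 6108.0357 rpm, dir flips to −; running = −6108.0357
Stage 6 [43T→43T]: ω = 6108.0357×43/43 = 6108.0357 rpm, dir flips to +; running = +6108.0357

+6108.0357 rpm (same as input, |ω| = 6108.0357 rpm)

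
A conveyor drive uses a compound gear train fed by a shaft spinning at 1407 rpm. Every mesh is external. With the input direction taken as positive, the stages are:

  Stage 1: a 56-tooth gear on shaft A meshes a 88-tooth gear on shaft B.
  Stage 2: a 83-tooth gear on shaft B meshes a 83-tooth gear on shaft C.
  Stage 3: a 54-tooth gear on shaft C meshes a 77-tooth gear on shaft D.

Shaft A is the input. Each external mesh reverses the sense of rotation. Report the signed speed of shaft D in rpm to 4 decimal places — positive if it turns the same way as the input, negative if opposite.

Stage 1 [56T→88T]: ω = 1407.0000×56/88 = 895.3636 rpm, dir flips to −; running = −895.3636
Stage 2 [83T→83T]: ω = 895.3636×83/83 = 895.3636 rpm, dir flips to +; running = +895.3636
Stage 3 [54T→77T]: ω = 895.3636×54/77 = 627.9174 rpm, dir flips to −; running = −627.9174

-627.9174 rpm (opposite to input, |ω| = 627.9174 rpm)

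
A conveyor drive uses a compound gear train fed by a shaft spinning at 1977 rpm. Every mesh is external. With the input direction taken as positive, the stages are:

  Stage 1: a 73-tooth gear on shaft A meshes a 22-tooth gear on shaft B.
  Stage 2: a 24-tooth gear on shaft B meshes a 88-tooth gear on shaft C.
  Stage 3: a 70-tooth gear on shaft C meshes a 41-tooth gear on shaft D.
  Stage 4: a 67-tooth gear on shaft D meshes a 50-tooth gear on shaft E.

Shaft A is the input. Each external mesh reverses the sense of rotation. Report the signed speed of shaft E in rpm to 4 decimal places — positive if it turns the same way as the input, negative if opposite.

+4093.1193 rpm (same as input, |ω| = 4093.1193 rpm)

Stage 1 [73T→22T]: ω = 1977.0000×73/22 = 6560.0455 rpm, dir flips to −; running = −6560.0455
Stage 2 [24T→88T]: ω = 6560.0455×24/88 = 1789.1033 rpm, dir flips to +; running = +1789.1033
Stage 3 [70T→41T]: ω = 1789.1033×70/41 = 3054.5666 rpm, dir flips to −; running = −3054.5666
Stage 4 [67T→50T]: ω = 3054.5666×67/50 = 4093.1193 rpm, dir flips to +; running = +4093.1193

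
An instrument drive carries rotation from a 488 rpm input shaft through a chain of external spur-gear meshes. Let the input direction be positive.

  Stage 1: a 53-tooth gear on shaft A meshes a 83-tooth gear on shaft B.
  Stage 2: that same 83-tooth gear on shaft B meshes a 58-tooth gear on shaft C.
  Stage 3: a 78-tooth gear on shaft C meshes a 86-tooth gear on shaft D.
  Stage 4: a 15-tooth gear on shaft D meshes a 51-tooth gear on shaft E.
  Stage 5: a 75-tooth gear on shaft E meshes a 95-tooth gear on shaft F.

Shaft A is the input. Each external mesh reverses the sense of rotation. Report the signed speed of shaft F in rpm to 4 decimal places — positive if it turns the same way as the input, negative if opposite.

-93.9123 rpm (opposite to input, |ω| = 93.9123 rpm)

Stage 1 [53T→83T]: ω = 488.0000×53/83 = 311.6145 rpm, dir flips to −; running = −311.6145
Stage 2 [83T→58T]: ω = 311.6145×83/58 = 445.9310 rpm, dir flips to +; running = +445.9310
Stage 3 [78T→86T]: ω = 445.9310×78/86 = 404.4491 rpm, dir flips to −; running = −404.4491
Stage 4 [15T→51T]: ω = 404.4491×15/51 = 118.9556 rpm, dir flips to +; running = +118.9556
Stage 5 [75T→95T]: ω = 118.9556×75/95 = 93.9123 rpm, dir flips to −; running = −93.9123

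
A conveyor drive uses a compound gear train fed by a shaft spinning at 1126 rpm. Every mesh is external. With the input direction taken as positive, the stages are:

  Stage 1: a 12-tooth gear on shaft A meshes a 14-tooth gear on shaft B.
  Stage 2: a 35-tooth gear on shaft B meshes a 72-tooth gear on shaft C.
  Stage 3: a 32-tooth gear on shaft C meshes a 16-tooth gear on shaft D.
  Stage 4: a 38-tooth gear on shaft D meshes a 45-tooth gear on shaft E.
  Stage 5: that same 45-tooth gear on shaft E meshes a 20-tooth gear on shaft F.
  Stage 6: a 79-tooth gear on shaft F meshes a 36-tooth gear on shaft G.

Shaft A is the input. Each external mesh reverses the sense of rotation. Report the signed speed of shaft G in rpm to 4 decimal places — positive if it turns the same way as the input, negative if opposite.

+3912.3287 rpm (same as input, |ω| = 3912.3287 rpm)

Stage 1 [12T→14T]: ω = 1126.0000×12/14 = 965.1429 rpm, dir flips to −; running = −965.1429
Stage 2 [35T→72T]: ω = 965.1429×35/72 = 469.1667 rpm, dir flips to +; running = +469.1667
Stage 3 [32T→16T]: ω = 469.1667×32/16 = 938.3333 rpm, dir flips to −; running = −938.3333
Stage 4 [38T→45T]: ω = 938.3333×38/45 = 792.3704 rpm, dir flips to +; running = +792.3704
Stage 5 [45T→20T]: ω = 792.3704×45/20 = 1782.8333 rpm, dir flips to −; running = −1782.8333
Stage 6 [79T→36T]: ω = 1782.8333×79/36 = 3912.3287 rpm, dir flips to +; running = +3912.3287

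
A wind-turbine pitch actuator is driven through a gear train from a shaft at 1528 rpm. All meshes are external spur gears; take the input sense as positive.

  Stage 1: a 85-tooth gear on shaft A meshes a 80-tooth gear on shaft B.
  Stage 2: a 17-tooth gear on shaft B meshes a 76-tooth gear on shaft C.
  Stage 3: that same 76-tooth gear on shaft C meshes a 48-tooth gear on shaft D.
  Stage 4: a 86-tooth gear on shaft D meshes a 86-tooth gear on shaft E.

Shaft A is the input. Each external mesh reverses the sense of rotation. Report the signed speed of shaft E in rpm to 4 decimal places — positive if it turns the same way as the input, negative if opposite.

+574.9896 rpm (same as input, |ω| = 574.9896 rpm)

Stage 1 [85T→80T]: ω = 1528.0000×85/80 = 1623.5000 rpm, dir flips to −; running = −1623.5000
Stage 2 [17T→76T]: ω = 1623.5000×17/76 = 363.1513 rpm, dir flips to +; running = +363.1513
Stage 3 [76T→48T]: ω = 363.1513×76/48 = 574.9896 rpm, dir flips to −; running = −574.9896
Stage 4 [86T→86T]: ω = 574.9896×86/86 = 574.9896 rpm, dir flips to +; running = +574.9896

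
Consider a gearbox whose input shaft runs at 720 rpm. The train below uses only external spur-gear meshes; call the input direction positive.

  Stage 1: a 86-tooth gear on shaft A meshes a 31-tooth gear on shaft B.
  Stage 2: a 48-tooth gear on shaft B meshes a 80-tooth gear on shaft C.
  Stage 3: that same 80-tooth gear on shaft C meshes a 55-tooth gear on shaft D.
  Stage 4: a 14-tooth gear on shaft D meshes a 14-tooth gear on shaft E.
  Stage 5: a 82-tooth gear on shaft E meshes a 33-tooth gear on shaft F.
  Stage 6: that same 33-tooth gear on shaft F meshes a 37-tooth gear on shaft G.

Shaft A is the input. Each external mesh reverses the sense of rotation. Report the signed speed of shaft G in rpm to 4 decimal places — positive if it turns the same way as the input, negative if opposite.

Stage 1 [86T→31T]: ω = 720.0000×86/31 = 1997.4194 rpm, dir flips to −; running = −1997.4194
Stage 2 [48T→80T]: ω = 1997.4194×48/80 = 1198.4516 rpm, dir flips to +; running = +1198.4516
Stage 3 [80T→55T]: ω = 1198.4516×80/55 = 1743.2023 rpm, dir flips to −; running = −1743.2023
Stage 4 [14T→14T]: ω = 1743.2023×14/14 = 1743.2023 rpm, dir flips to +; running = +1743.2023
Stage 5 [82T→33T]: ω = 1743.2023×82/33 = 4331.5937 rpm, dir flips to −; running = −4331.5937
Stage 6 [33T→37T]: ω = 4331.5937×33/37 = 3863.3133 rpm, dir flips to +; running = +3863.3133

+3863.3133 rpm (same as input, |ω| = 3863.3133 rpm)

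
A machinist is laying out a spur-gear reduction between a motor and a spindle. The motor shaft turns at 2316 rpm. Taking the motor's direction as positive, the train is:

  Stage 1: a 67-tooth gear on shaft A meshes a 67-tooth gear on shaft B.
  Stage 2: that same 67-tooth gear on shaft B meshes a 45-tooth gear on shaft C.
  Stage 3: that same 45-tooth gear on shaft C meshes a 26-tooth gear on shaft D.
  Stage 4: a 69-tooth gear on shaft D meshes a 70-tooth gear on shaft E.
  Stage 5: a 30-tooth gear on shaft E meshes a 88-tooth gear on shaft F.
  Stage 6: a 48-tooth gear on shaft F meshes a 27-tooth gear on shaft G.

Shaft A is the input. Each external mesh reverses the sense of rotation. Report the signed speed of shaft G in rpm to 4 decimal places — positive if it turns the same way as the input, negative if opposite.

+3565.3906 rpm (same as input, |ω| = 3565.3906 rpm)

Stage 1 [67T→67T]: ω = 2316.0000×67/67 = 2316.0000 rpm, dir flips to −; running = −2316.0000
Stage 2 [67T→45T]: ω = 2316.0000×67/45 = 3448.2667 rpm, dir flips to +; running = +3448.2667
Stage 3 [45T→26T]: ω = 3448.2667×45/26 = 5968.1538 rpm, dir flips to −; running = −5968.1538
Stage 4 [69T→70T]: ω = 5968.1538×69/70 = 5882.8945 rpm, dir flips to +; running = +5882.8945
Stage 5 [30T→88T]: ω = 5882.8945×30/88 = 2005.5322 rpm, dir flips to −; running = −2005.5322
Stage 6 [48T→27T]: ω = 2005.5322×48/27 = 3565.3906 rpm, dir flips to +; running = +3565.3906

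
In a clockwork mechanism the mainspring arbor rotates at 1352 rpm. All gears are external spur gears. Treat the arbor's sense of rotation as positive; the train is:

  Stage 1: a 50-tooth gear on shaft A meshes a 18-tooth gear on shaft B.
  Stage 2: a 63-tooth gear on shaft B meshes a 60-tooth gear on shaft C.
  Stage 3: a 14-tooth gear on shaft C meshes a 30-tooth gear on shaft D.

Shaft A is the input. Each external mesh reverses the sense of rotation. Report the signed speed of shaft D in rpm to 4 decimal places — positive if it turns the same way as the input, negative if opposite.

Stage 1 [50T→18T]: ω = 1352.0000×50/18 = 3755.5556 rpm, dir flips to −; running = −3755.5556
Stage 2 [63T→60T]: ω = 3755.5556×63/60 = 3943.3333 rpm, dir flips to +; running = +3943.3333
Stage 3 [14T→30T]: ω = 3943.3333×14/30 = 1840.2222 rpm, dir flips to −; running = −1840.2222

-1840.2222 rpm (opposite to input, |ω| = 1840.2222 rpm)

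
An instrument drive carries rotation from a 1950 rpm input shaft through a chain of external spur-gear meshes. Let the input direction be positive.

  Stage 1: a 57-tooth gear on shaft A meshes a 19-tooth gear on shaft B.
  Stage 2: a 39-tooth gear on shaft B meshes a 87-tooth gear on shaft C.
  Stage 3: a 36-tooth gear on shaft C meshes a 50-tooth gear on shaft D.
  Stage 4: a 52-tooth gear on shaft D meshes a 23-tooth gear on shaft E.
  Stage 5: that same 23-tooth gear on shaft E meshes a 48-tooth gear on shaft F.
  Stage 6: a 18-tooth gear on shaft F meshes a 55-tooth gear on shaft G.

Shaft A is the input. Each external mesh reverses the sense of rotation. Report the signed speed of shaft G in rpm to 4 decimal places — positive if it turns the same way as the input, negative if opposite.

+669.4307 rpm (same as input, |ω| = 669.4307 rpm)

Stage 1 [57T→19T]: ω = 1950.0000×57/19 = 5850.0000 rpm, dir flips to −; running = −5850.0000
Stage 2 [39T→87T]: ω = 5850.0000×39/87 = 2622.4138 rpm, dir flips to +; running = +2622.4138
Stage 3 [36T→50T]: ω = 2622.4138×36/50 = 1888.1379 rpm, dir flips to −; running = −1888.1379
Stage 4 [52T→23T]: ω = 1888.1379×52/23 = 4268.8336 rpm, dir flips to +; running = +4268.8336
Stage 5 [23T→48T]: ω = 4268.8336×23/48 = 2045.4828 rpm, dir flips to −; running = −2045.4828
Stage 6 [18T→55T]: ω = 2045.4828×18/55 = 669.4307 rpm, dir flips to +; running = +669.4307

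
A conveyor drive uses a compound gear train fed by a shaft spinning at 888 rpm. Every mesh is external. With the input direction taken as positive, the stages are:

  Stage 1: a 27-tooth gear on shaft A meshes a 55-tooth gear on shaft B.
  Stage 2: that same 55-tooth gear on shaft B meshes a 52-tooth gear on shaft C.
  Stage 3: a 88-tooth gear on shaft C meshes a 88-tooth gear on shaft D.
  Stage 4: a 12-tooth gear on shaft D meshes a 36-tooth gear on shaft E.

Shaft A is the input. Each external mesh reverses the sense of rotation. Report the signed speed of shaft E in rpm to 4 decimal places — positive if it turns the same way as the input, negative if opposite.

+153.6923 rpm (same as input, |ω| = 153.6923 rpm)

Stage 1 [27T→55T]: ω = 888.0000×27/55 = 435.9273 rpm, dir flips to −; running = −435.9273
Stage 2 [55T→52T]: ω = 435.9273×55/52 = 461.0769 rpm, dir flips to +; running = +461.0769
Stage 3 [88T→88T]: ω = 461.0769×88/88 = 461.0769 rpm, dir flips to −; running = −461.0769
Stage 4 [12T→36T]: ω = 461.0769×12/36 = 153.6923 rpm, dir flips to +; running = +153.6923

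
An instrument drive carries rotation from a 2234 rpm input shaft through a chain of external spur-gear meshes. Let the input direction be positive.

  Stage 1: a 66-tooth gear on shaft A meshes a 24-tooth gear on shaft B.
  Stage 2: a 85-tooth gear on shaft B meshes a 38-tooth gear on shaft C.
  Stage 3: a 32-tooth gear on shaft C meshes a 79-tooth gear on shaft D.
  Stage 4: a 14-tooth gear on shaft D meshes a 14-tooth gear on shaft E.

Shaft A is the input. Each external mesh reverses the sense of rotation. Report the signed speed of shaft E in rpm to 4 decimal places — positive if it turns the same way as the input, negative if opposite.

+5566.3957 rpm (same as input, |ω| = 5566.3957 rpm)

Stage 1 [66T→24T]: ω = 2234.0000×66/24 = 6143.5000 rpm, dir flips to −; running = −6143.5000
Stage 2 [85T→38T]: ω = 6143.5000×85/38 = 13742.0395 rpm, dir flips to +; running = +13742.0395
Stage 3 [32T→79T]: ω = 13742.0395×32/79 = 5566.3957 rpm, dir flips to −; running = −5566.3957
Stage 4 [14T→14T]: ω = 5566.3957×14/14 = 5566.3957 rpm, dir flips to +; running = +5566.3957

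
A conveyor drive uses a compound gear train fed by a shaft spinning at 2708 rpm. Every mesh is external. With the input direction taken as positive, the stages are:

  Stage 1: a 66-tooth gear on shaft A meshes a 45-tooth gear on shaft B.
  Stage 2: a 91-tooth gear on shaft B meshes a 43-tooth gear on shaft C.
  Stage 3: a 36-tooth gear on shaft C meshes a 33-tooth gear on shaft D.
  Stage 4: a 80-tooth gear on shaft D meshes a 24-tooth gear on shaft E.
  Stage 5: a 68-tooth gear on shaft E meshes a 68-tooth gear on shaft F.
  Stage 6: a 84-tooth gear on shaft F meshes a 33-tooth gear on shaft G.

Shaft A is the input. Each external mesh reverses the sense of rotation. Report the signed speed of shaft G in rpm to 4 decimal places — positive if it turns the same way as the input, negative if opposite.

Stage 1 [66T→45T]: ω = 2708.0000×66/45 = 3971.7333 rpm, dir flips to −; running = −3971.7333
Stage 2 [91T→43T]: ω = 3971.7333×91/43 = 8405.2961 rpm, dir flips to +; running = +8405.2961
Stage 3 [36T→33T]: ω = 8405.2961×36/33 = 9169.4140 rpm, dir flips to −; running = −9169.4140
Stage 4 [80T→24T]: ω = 9169.4140×80/24 = 30564.7132 rpm, dir flips to +; running = +30564.7132
Stage 5 [68T→68T]: ω = 30564.7132×68/68 = 30564.7132 rpm, dir flips to −; running = −30564.7132
Stage 6 [84T→33T]: ω = 30564.7132×84/33 = 77801.0881 rpm, dir flips to +; running = +77801.0881

+77801.0881 rpm (same as input, |ω| = 77801.0881 rpm)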